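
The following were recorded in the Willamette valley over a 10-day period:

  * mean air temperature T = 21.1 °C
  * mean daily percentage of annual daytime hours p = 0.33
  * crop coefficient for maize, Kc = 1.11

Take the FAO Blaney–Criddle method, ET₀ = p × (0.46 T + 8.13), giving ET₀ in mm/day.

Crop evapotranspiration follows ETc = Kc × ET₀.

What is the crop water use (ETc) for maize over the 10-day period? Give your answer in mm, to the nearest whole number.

ET₀ = 0.33 × (0.46 × 21.1 + 8.13) = 0.33 × 17.836 = 5.8859 mm/d
ETc = Kc × ET₀ = 1.11 × 5.8859 = 6.5333 mm/d
Over 10 days: 6.5333 × 10 = 65.333 mm

65 mm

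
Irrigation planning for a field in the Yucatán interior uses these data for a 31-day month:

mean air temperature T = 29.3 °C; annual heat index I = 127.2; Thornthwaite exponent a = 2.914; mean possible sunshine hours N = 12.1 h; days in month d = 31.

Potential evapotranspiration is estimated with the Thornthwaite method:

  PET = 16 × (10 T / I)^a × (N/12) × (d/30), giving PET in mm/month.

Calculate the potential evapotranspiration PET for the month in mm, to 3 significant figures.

190 mm

10T/I = 10 × 29.3 / 127.2 = 2.3035
(10T/I)^a = 2.3035^2.914 = 11.3763
Uncorrected PET = 16 × 11.3763 = 182.021 mm
Correction = (N/12)(d/30) = (12.1/12)(31/30) = 1.0419
PET = 182.021 × 1.0419 = 189.648 mm/month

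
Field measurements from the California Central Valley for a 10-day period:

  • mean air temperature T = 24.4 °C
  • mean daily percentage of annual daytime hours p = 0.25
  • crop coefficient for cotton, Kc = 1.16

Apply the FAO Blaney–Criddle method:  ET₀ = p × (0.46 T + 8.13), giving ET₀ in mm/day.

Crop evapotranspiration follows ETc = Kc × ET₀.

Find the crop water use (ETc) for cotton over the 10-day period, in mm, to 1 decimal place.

56.1 mm

ET₀ = 0.25 × (0.46 × 24.4 + 8.13) = 0.25 × 19.354 = 4.8385 mm/d
ETc = Kc × ET₀ = 1.16 × 4.8385 = 5.6127 mm/d
Over 10 days: 5.6127 × 10 = 56.127 mm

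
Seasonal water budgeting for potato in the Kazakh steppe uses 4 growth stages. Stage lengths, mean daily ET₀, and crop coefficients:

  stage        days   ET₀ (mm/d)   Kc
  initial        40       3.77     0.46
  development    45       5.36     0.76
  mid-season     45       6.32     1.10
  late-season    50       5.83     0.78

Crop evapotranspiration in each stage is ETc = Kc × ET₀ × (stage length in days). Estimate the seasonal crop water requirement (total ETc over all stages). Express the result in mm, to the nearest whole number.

793 mm

initial: 0.46 × 3.77 × 40 = 69.37 mm
development: 0.76 × 5.36 × 45 = 183.31 mm
mid-season: 1.10 × 6.32 × 45 = 312.84 mm
late-season: 0.78 × 5.83 × 50 = 227.37 mm
Seasonal total = 792.89 mm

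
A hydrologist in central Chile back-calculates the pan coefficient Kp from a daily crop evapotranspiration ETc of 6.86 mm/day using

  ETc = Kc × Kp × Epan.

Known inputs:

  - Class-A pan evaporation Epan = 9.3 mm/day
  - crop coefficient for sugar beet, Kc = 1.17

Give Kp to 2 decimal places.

0.63

ETc = Kc × Kp × Epan  ⇒  Kp = ETc / (Kc × Epan)
Kp = 6.86 / (1.17 × 9.3) = 6.86 / 10.881 = 0.6305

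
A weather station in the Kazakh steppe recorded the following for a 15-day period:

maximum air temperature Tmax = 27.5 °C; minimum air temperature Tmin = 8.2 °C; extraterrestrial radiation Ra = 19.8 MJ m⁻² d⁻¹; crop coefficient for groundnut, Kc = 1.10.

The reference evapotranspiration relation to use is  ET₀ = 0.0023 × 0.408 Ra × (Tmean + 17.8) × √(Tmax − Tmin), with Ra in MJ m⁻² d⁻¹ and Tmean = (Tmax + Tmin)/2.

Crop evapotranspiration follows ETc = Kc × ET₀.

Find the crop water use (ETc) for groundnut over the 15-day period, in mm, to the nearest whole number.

Tmean = (27.5 + 8.2)/2 = 17.85 °C
0.408 Ra = 0.408 × 19.8 = 8.0784 mm/d equivalent
ET₀ = 0.0023 × 8.0784 × (17.85 + 17.8) × √19.3 = 0.0023 × 8.0784 × 35.65 × 4.3932 = 2.9100 mm/d
ETc = Kc × ET₀ = 1.10 × 2.9100 = 3.2010 mm/d
Over 15 days: 3.2010 × 15 = 48.015 mm

48 mm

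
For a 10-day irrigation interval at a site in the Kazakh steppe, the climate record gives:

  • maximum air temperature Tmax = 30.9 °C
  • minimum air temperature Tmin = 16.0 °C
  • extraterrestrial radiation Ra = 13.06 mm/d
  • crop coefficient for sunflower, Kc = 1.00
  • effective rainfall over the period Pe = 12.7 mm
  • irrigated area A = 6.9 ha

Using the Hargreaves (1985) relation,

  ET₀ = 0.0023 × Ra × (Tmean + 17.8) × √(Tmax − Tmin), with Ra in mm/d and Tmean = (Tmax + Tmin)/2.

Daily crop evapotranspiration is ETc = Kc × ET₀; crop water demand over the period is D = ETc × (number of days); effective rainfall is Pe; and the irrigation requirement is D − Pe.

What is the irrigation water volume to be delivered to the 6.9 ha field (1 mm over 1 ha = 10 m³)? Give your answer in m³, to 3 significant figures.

Tmean = (30.9 + 16.0)/2 = 23.45 °C
ET₀ = 0.0023 × 13.06 × (23.45 + 17.8) × √14.9 = 0.0023 × 13.06 × 41.25 × 3.8601 = 4.7829 mm/d
ETc = Kc × ET₀ = 1.00 × 4.7829 = 4.7829 mm/d
Crop demand D = ETc × 10 d = 4.7829 × 10 = 47.829 mm
D − Pe = 47.829 − 12.7 = 35.129 mm
Volume = 35.129 mm × 6.9 ha × 10 = 2423.9 m³

2420 m³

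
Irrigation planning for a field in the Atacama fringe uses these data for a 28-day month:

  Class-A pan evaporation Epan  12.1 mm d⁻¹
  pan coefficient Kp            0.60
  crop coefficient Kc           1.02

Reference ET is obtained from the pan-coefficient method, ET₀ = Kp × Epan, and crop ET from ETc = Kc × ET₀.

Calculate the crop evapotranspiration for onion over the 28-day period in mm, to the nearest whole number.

207 mm

ET₀ = 0.60 × 12.1 = 7.2600 mm/d
ETc = Kc × ET₀ = 1.02 × 7.2600 = 7.4052 mm/d
Over 28 days: 7.4052 × 28 = 207.346 mm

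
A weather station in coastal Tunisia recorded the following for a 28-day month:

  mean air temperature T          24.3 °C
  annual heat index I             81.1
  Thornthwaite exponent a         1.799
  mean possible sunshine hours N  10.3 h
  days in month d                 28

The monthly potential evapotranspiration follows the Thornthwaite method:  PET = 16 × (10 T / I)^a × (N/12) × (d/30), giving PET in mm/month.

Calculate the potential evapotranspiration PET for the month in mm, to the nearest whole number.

10T/I = 10 × 24.3 / 81.1 = 2.9963
(10T/I)^a = 2.9963^1.799 = 7.2007
Uncorrected PET = 16 × 7.2007 = 115.211 mm
Correction = (N/12)(d/30) = (10.3/12)(28/30) = 0.8011
PET = 115.211 × 0.8011 = 92.296 mm/month

92 mm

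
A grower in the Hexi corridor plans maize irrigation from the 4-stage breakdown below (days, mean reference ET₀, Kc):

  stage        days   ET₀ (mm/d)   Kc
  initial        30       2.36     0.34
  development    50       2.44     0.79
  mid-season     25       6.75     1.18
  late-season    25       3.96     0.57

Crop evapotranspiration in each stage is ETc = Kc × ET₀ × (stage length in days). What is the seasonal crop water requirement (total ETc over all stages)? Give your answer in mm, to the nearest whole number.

376 mm

initial: 0.34 × 2.36 × 30 = 24.07 mm
development: 0.79 × 2.44 × 50 = 96.38 mm
mid-season: 1.18 × 6.75 × 25 = 199.13 mm
late-season: 0.57 × 3.96 × 25 = 56.43 mm
Seasonal total = 376.01 mm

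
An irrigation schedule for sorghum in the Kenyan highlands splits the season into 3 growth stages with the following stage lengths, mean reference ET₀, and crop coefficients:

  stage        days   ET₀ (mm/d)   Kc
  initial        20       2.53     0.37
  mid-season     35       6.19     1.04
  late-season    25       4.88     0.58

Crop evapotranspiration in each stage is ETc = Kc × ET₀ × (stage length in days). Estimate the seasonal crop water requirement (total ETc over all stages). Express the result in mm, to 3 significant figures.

initial: 0.37 × 2.53 × 20 = 18.72 mm
mid-season: 1.04 × 6.19 × 35 = 225.32 mm
late-season: 0.58 × 4.88 × 25 = 70.76 mm
Seasonal total = 314.80 mm

315 mm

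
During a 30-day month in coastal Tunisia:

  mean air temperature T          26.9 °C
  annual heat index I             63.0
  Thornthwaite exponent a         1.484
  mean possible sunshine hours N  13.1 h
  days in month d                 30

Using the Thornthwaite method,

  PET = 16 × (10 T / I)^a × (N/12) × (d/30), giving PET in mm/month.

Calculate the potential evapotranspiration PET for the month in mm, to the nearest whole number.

10T/I = 10 × 26.9 / 63.0 = 4.2698
(10T/I)^a = 4.2698^1.484 = 8.6203
Uncorrected PET = 16 × 8.6203 = 137.925 mm
Correction = (N/12)(d/30) = (13.1/12)(30/30) = 1.0917
PET = 137.925 × 1.0917 = 150.573 mm/month

151 mm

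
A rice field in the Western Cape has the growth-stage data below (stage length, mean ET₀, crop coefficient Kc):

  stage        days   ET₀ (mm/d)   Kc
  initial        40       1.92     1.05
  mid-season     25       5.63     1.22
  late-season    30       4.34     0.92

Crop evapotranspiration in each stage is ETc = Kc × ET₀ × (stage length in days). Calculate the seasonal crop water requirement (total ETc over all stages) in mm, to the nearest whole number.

372 mm

initial: 1.05 × 1.92 × 40 = 80.64 mm
mid-season: 1.22 × 5.63 × 25 = 171.72 mm
late-season: 0.92 × 4.34 × 30 = 119.78 mm
Seasonal total = 372.14 mm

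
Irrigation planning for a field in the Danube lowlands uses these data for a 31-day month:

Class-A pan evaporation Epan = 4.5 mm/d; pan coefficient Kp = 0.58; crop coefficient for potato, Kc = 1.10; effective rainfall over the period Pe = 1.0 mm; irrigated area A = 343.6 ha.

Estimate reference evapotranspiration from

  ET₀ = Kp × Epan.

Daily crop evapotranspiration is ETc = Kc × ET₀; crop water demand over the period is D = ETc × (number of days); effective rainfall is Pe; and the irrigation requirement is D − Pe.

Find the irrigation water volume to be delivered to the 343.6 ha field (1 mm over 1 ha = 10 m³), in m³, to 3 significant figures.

ET₀ = 0.58 × 4.5 = 2.6100 mm/d
ETc = Kc × ET₀ = 1.10 × 2.6100 = 2.8710 mm/d
Crop demand D = ETc × 31 d = 2.8710 × 31 = 89.001 mm
D − Pe = 89.001 − 1.0 = 88.001 mm
Volume = 88.001 mm × 343.6 ha × 10 = 302371.4 m³

302000 m³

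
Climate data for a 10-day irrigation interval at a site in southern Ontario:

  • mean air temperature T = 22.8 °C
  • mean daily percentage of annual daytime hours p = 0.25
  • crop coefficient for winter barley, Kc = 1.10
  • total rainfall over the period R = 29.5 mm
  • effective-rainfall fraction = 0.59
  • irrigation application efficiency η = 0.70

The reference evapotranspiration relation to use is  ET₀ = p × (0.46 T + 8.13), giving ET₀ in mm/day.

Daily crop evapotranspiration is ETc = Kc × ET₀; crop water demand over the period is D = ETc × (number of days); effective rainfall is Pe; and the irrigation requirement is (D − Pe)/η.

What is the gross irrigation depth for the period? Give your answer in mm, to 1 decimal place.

48.3 mm

ET₀ = 0.25 × (0.46 × 22.8 + 8.13) = 0.25 × 18.618 = 4.6545 mm/d
ETc = Kc × ET₀ = 1.10 × 4.6545 = 5.1200 mm/d
Crop demand D = ETc × 10 d = 5.1200 × 10 = 51.200 mm
Pe = 0.59 × 29.5 = 17.405 mm
D − Pe = 51.200 − 17.405 = 33.795 mm
Gross irrigation = 33.795 / 0.70 = 48.279 mm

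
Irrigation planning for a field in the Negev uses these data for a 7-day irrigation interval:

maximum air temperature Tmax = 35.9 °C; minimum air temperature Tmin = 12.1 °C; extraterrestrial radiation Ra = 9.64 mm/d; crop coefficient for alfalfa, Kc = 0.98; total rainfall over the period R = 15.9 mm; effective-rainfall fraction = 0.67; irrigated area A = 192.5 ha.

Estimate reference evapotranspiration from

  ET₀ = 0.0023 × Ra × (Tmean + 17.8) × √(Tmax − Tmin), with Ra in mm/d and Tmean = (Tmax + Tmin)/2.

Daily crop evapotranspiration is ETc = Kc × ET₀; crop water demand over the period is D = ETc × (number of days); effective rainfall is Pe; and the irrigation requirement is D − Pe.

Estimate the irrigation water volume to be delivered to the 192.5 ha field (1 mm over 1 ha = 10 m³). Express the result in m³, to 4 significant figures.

39200 m³

Tmean = (35.9 + 12.1)/2 = 24.00 °C
ET₀ = 0.0023 × 9.64 × (24.00 + 17.8) × √23.8 = 0.0023 × 9.64 × 41.80 × 4.8785 = 4.5213 mm/d
ETc = Kc × ET₀ = 0.98 × 4.5213 = 4.4309 mm/d
Crop demand D = ETc × 7 d = 4.4309 × 7 = 31.016 mm
Pe = 0.67 × 15.9 = 10.653 mm
D − Pe = 31.016 − 10.653 = 20.363 mm
Volume = 20.363 mm × 192.5 ha × 10 = 39198.8 m³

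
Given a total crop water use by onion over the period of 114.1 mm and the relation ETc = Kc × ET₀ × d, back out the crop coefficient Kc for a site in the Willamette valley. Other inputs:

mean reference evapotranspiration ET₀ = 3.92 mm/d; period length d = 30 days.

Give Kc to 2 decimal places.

0.97

ETc = Kc × ET₀ × d  ⇒  Kc = ETc / (ET₀ × d)
Kc = 114.1 / (3.92 × 30) = 114.1 / 117.60 = 0.9702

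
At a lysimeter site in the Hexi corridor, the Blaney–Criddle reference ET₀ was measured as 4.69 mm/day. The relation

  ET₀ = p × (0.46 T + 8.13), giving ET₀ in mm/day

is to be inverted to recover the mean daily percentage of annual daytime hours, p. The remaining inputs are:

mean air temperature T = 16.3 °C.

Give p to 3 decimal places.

0.300

p = ET₀ / (0.46 T + 8.13) = 4.69 / (0.46 × 16.3 + 8.13) = 4.69 / 15.628 = 0.3001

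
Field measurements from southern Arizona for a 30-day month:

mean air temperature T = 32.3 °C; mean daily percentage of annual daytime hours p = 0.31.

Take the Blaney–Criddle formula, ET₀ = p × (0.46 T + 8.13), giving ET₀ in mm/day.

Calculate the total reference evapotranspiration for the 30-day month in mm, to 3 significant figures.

ET₀ = 0.31 × (0.46 × 32.3 + 8.13) = 0.31 × 22.988 = 7.1263 mm/d
Monthly total = 7.1263 × 30 = 213.789 mm

214 mm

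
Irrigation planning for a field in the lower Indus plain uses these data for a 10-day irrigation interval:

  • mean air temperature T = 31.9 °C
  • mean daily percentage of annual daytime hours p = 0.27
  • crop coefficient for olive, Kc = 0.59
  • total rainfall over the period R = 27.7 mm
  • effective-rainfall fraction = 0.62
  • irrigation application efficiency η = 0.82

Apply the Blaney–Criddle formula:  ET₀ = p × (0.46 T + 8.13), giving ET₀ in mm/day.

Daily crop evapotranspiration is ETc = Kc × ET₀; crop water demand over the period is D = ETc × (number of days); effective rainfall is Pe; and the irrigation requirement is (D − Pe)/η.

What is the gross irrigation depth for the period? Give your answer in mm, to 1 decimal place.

23.4 mm

ET₀ = 0.27 × (0.46 × 31.9 + 8.13) = 0.27 × 22.804 = 6.1571 mm/d
ETc = Kc × ET₀ = 0.59 × 6.1571 = 3.6327 mm/d
Crop demand D = ETc × 10 d = 3.6327 × 10 = 36.327 mm
Pe = 0.62 × 27.7 = 17.174 mm
D − Pe = 36.327 − 17.174 = 19.153 mm
Gross irrigation = 19.153 / 0.82 = 23.357 mm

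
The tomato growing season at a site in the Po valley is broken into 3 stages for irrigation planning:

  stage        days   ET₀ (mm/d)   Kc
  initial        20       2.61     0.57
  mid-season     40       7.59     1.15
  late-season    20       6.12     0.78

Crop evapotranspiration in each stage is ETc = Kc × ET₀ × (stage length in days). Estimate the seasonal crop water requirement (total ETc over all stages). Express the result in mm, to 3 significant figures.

initial: 0.57 × 2.61 × 20 = 29.75 mm
mid-season: 1.15 × 7.59 × 40 = 349.14 mm
late-season: 0.78 × 6.12 × 20 = 95.47 mm
Seasonal total = 474.36 mm

474 mm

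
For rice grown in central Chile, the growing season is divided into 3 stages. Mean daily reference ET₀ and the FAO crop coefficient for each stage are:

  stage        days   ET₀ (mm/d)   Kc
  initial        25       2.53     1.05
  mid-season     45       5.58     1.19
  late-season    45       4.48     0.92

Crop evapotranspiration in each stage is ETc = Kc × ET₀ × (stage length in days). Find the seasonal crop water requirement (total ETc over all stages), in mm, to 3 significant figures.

551 mm

initial: 1.05 × 2.53 × 25 = 66.41 mm
mid-season: 1.19 × 5.58 × 45 = 298.81 mm
late-season: 0.92 × 4.48 × 45 = 185.47 mm
Seasonal total = 550.69 mm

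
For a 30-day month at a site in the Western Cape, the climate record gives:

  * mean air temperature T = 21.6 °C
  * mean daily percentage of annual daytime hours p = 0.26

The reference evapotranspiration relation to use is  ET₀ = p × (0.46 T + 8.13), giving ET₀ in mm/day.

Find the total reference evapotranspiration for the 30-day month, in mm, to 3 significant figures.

ET₀ = 0.26 × (0.46 × 21.6 + 8.13) = 0.26 × 18.066 = 4.6972 mm/d
Monthly total = 4.6972 × 30 = 140.916 mm

141 mm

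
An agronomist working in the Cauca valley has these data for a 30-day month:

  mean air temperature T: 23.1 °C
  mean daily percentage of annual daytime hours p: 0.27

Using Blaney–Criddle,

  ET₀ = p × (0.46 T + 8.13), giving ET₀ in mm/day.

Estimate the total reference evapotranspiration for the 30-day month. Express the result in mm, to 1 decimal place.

ET₀ = 0.27 × (0.46 × 23.1 + 8.13) = 0.27 × 18.756 = 5.0641 mm/d
Monthly total = 5.0641 × 30 = 151.923 mm

151.9 mm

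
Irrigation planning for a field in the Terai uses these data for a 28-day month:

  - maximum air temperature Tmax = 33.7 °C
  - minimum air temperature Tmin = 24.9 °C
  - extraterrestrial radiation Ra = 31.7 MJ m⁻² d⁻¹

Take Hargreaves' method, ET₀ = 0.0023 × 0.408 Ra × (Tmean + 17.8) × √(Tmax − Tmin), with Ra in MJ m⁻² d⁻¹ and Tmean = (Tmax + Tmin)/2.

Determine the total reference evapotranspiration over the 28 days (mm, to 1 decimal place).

116.4 mm

Tmean = (33.7 + 24.9)/2 = 29.30 °C
0.408 Ra = 0.408 × 31.7 = 12.9336 mm/d equivalent
ET₀ = 0.0023 × 12.9336 × (29.30 + 17.8) × √8.8 = 0.0023 × 12.9336 × 47.10 × 2.9665 = 4.1564 mm/d
Over 28 days: 4.1564 × 28 = 116.379 mm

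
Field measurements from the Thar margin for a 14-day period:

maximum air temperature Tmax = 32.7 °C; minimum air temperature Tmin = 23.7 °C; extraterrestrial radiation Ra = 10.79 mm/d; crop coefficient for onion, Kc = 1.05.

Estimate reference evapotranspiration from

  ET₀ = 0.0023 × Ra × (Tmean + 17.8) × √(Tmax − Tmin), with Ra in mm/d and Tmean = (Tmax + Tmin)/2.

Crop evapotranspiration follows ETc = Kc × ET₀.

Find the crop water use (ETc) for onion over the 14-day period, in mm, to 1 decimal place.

50.3 mm

Tmean = (32.7 + 23.7)/2 = 28.20 °C
ET₀ = 0.0023 × 10.79 × (28.20 + 17.8) × √9.0 = 0.0023 × 10.79 × 46.00 × 3.0000 = 3.4247 mm/d
ETc = Kc × ET₀ = 1.05 × 3.4247 = 3.5959 mm/d
Over 14 days: 3.5959 × 14 = 50.343 mm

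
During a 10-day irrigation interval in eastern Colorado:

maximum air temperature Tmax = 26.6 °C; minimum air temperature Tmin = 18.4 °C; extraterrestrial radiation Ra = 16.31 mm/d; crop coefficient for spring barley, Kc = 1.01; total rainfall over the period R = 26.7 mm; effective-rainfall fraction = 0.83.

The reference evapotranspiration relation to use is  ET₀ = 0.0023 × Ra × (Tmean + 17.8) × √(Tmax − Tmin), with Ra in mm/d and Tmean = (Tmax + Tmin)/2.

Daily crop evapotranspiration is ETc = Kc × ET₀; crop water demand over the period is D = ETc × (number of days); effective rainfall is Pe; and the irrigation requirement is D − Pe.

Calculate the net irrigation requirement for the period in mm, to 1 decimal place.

21.6 mm

Tmean = (26.6 + 18.4)/2 = 22.50 °C
ET₀ = 0.0023 × 16.31 × (22.50 + 17.8) × √8.2 = 0.0023 × 16.31 × 40.30 × 2.8636 = 4.3291 mm/d
ETc = Kc × ET₀ = 1.01 × 4.3291 = 4.3724 mm/d
Crop demand D = ETc × 10 d = 4.3724 × 10 = 43.724 mm
Pe = 0.83 × 26.7 = 22.161 mm
D − Pe = 43.724 − 22.161 = 21.563 mm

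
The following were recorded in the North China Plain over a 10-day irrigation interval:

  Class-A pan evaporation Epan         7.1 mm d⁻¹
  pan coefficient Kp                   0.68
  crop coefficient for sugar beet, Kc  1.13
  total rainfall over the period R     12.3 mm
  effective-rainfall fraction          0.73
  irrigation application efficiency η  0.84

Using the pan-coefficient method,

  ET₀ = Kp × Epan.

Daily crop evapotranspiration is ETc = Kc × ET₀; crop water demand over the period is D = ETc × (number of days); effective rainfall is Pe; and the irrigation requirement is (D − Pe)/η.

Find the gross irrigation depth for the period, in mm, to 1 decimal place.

54.3 mm

ET₀ = 0.68 × 7.1 = 4.8280 mm/d
ETc = Kc × ET₀ = 1.13 × 4.8280 = 5.4556 mm/d
Crop demand D = ETc × 10 d = 5.4556 × 10 = 54.556 mm
Pe = 0.73 × 12.3 = 8.979 mm
D − Pe = 54.556 − 8.979 = 45.577 mm
Gross irrigation = 45.577 / 0.84 = 54.258 mm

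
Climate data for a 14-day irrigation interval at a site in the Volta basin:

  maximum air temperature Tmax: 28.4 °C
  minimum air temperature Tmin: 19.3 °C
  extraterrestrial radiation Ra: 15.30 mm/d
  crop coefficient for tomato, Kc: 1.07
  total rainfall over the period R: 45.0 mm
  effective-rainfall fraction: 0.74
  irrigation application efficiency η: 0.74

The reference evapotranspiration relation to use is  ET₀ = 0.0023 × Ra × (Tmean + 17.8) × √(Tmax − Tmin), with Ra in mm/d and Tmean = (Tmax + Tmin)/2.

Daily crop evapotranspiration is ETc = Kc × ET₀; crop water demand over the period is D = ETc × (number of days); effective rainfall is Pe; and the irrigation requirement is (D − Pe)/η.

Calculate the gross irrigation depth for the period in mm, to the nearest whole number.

45 mm

Tmean = (28.4 + 19.3)/2 = 23.85 °C
ET₀ = 0.0023 × 15.30 × (23.85 + 17.8) × √9.1 = 0.0023 × 15.30 × 41.65 × 3.0166 = 4.4213 mm/d
ETc = Kc × ET₀ = 1.07 × 4.4213 = 4.7308 mm/d
Crop demand D = ETc × 14 d = 4.7308 × 14 = 66.231 mm
Pe = 0.74 × 45.0 = 33.300 mm
D − Pe = 66.231 − 33.300 = 32.931 mm
Gross irrigation = 32.931 / 0.74 = 44.501 mm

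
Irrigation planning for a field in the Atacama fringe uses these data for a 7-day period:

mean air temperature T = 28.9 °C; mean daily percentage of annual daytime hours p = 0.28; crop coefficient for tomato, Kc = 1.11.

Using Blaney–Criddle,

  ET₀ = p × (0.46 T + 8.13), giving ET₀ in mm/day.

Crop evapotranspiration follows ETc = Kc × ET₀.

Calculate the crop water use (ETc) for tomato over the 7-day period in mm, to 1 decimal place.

46.6 mm

ET₀ = 0.28 × (0.46 × 28.9 + 8.13) = 0.28 × 21.424 = 5.9987 mm/d
ETc = Kc × ET₀ = 1.11 × 5.9987 = 6.6586 mm/d
Over 7 days: 6.6586 × 7 = 46.610 mm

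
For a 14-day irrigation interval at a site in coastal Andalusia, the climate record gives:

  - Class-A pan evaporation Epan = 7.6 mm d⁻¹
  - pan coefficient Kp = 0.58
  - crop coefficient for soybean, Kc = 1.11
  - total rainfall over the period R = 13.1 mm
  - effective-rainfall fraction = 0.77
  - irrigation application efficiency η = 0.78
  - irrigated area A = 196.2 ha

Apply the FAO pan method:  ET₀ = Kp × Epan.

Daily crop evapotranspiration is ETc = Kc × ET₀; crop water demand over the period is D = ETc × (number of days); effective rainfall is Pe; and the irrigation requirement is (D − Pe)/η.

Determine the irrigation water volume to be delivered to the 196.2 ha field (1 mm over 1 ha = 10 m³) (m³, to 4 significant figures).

ET₀ = 0.58 × 7.6 = 4.4080 mm/d
ETc = Kc × ET₀ = 1.11 × 4.4080 = 4.8929 mm/d
Crop demand D = ETc × 14 d = 4.8929 × 14 = 68.501 mm
Pe = 0.77 × 13.1 = 10.087 mm
D − Pe = 68.501 − 10.087 = 58.414 mm
Gross irrigation = 58.414 / 0.78 = 74.890 mm
Volume = 74.890 mm × 196.2 ha × 10 = 146934.2 m³

146900 m³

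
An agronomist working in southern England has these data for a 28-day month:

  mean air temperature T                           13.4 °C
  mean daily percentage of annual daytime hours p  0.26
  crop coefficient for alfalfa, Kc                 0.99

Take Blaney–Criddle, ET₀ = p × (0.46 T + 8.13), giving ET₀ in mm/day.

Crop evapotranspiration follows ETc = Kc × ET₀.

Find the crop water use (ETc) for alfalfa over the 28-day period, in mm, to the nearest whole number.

103 mm

ET₀ = 0.26 × (0.46 × 13.4 + 8.13) = 0.26 × 14.294 = 3.7164 mm/d
ETc = Kc × ET₀ = 0.99 × 3.7164 = 3.6792 mm/d
Over 28 days: 3.6792 × 28 = 103.018 mm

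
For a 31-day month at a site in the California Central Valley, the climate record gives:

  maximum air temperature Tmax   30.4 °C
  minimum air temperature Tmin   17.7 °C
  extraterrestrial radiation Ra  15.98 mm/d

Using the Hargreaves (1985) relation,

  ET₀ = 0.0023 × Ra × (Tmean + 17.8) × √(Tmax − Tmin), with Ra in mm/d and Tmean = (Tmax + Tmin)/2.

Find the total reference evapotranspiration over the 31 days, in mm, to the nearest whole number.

Tmean = (30.4 + 17.7)/2 = 24.05 °C
ET₀ = 0.0023 × 15.98 × (24.05 + 17.8) × √12.7 = 0.0023 × 15.98 × 41.85 × 3.5637 = 5.4815 mm/d
Over 31 days: 5.4815 × 31 = 169.927 mm

170 mm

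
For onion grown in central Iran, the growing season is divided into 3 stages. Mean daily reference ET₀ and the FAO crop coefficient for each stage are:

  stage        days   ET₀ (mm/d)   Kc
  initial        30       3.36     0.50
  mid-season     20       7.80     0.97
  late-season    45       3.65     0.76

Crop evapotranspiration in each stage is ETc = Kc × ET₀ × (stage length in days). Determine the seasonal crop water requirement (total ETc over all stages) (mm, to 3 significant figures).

initial: 0.50 × 3.36 × 30 = 50.40 mm
mid-season: 0.97 × 7.80 × 20 = 151.32 mm
late-season: 0.76 × 3.65 × 45 = 124.83 mm
Seasonal total = 326.55 mm

327 mm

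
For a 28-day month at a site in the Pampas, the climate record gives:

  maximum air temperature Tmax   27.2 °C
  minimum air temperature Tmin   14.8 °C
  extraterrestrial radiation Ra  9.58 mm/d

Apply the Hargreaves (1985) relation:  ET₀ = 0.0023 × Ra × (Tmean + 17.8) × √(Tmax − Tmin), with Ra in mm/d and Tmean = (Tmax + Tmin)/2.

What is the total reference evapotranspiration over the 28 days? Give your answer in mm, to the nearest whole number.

84 mm

Tmean = (27.2 + 14.8)/2 = 21.00 °C
ET₀ = 0.0023 × 9.58 × (21.00 + 17.8) × √12.4 = 0.0023 × 9.58 × 38.80 × 3.5214 = 3.0105 mm/d
Over 28 days: 3.0105 × 28 = 84.294 mm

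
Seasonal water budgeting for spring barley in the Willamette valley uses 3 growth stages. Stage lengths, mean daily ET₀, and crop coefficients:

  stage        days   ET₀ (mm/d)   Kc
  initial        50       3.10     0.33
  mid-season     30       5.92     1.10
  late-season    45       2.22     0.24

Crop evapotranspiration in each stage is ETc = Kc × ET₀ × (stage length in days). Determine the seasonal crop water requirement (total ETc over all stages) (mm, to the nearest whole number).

270 mm

initial: 0.33 × 3.10 × 50 = 51.15 mm
mid-season: 1.10 × 5.92 × 30 = 195.36 mm
late-season: 0.24 × 2.22 × 45 = 23.98 mm
Seasonal total = 270.49 mm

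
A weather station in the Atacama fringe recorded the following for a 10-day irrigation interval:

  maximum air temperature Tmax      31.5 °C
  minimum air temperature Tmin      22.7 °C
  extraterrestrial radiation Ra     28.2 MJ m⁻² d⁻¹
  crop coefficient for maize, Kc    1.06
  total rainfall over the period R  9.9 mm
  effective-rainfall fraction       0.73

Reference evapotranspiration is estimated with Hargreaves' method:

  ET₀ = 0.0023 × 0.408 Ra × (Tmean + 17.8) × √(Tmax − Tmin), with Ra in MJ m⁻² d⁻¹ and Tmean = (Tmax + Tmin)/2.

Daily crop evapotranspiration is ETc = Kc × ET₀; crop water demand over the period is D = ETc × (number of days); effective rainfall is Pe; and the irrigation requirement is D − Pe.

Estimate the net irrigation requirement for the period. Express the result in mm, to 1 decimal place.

Tmean = (31.5 + 22.7)/2 = 27.10 °C
0.408 Ra = 0.408 × 28.2 = 11.5056 mm/d equivalent
ET₀ = 0.0023 × 11.5056 × (27.10 + 17.8) × √8.8 = 0.0023 × 11.5056 × 44.90 × 2.9665 = 3.5247 mm/d
ETc = Kc × ET₀ = 1.06 × 3.5247 = 3.7362 mm/d
Crop demand D = ETc × 10 d = 3.7362 × 10 = 37.362 mm
Pe = 0.73 × 9.9 = 7.227 mm
D − Pe = 37.362 − 7.227 = 30.135 mm

30.1 mm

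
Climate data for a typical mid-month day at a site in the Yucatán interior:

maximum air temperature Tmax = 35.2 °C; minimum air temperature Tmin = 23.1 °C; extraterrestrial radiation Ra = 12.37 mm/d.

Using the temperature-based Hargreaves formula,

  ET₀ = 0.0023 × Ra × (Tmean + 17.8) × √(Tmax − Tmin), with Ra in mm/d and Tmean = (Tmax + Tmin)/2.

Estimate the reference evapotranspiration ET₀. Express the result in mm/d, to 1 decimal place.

4.6 mm/d

Tmean = (35.2 + 23.1)/2 = 29.15 °C
ET₀ = 0.0023 × 12.37 × (29.15 + 17.8) × √12.1 = 0.0023 × 12.37 × 46.95 × 3.4785 = 4.6465 mm/d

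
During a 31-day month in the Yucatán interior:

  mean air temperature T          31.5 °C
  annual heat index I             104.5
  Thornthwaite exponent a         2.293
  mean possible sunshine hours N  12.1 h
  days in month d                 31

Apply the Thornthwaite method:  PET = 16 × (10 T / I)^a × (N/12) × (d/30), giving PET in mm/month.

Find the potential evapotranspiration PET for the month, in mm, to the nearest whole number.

209 mm

10T/I = 10 × 31.5 / 104.5 = 3.0144
(10T/I)^a = 3.0144^2.293 = 12.5547
Uncorrected PET = 16 × 12.5547 = 200.875 mm
Correction = (N/12)(d/30) = (12.1/12)(31/30) = 1.0419
PET = 200.875 × 1.0419 = 209.292 mm/month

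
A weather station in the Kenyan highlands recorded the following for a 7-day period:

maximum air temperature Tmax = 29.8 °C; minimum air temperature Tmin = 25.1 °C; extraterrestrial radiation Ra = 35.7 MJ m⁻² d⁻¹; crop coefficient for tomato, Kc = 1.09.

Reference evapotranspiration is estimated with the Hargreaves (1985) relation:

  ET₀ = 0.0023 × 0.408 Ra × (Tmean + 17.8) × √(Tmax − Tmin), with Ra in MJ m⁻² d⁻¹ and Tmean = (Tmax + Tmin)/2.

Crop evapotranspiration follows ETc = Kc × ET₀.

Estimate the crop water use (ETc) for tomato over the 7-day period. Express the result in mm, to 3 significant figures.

Tmean = (29.8 + 25.1)/2 = 27.45 °C
0.408 Ra = 0.408 × 35.7 = 14.5656 mm/d equivalent
ET₀ = 0.0023 × 14.5656 × (27.45 + 17.8) × √4.7 = 0.0023 × 14.5656 × 45.25 × 2.1679 = 3.2864 mm/d
ETc = Kc × ET₀ = 1.09 × 3.2864 = 3.5822 mm/d
Over 7 days: 3.5822 × 7 = 25.075 mm

25.1 mm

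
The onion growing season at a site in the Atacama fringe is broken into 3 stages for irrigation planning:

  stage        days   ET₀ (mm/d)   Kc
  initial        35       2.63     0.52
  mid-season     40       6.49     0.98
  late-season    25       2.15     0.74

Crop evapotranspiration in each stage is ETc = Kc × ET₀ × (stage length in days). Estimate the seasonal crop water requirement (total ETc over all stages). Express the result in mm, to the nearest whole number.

342 mm

initial: 0.52 × 2.63 × 35 = 47.87 mm
mid-season: 0.98 × 6.49 × 40 = 254.41 mm
late-season: 0.74 × 2.15 × 25 = 39.78 mm
Seasonal total = 342.06 mm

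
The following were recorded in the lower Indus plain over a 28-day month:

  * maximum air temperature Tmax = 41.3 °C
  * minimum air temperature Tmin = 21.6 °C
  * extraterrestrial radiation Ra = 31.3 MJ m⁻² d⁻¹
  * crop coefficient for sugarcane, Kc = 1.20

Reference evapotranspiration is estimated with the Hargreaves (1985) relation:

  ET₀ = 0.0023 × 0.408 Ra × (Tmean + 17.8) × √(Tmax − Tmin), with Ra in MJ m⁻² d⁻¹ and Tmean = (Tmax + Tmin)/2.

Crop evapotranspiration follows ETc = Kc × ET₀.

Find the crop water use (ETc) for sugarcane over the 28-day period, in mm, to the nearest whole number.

216 mm

Tmean = (41.3 + 21.6)/2 = 31.45 °C
0.408 Ra = 0.408 × 31.3 = 12.7704 mm/d equivalent
ET₀ = 0.0023 × 12.7704 × (31.45 + 17.8) × √19.7 = 0.0023 × 12.7704 × 49.25 × 4.4385 = 6.4206 mm/d
ETc = Kc × ET₀ = 1.20 × 6.4206 = 7.7047 mm/d
Over 28 days: 7.7047 × 28 = 215.732 mm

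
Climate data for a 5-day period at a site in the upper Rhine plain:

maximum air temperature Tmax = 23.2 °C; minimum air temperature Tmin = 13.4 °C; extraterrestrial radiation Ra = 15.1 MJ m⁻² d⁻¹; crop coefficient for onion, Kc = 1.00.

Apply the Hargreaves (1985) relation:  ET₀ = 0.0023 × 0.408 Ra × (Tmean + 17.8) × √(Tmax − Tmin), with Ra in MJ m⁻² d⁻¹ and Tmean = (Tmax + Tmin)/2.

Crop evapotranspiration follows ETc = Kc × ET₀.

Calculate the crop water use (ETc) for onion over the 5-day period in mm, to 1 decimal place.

8.0 mm

Tmean = (23.2 + 13.4)/2 = 18.30 °C
0.408 Ra = 0.408 × 15.1 = 6.1608 mm/d equivalent
ET₀ = 0.0023 × 6.1608 × (18.30 + 17.8) × √9.8 = 0.0023 × 6.1608 × 36.10 × 3.1305 = 1.6013 mm/d
ETc = Kc × ET₀ = 1.00 × 1.6013 = 1.6013 mm/d
Over 5 days: 1.6013 × 5 = 8.007 mm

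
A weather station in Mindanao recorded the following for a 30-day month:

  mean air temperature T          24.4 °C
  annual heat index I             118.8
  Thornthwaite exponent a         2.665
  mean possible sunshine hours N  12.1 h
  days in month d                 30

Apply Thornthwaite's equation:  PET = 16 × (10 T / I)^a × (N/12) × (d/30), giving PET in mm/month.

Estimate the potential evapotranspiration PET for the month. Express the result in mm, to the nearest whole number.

110 mm

10T/I = 10 × 24.4 / 118.8 = 2.0539
(10T/I)^a = 2.0539^2.665 = 6.8081
Uncorrected PET = 16 × 6.8081 = 108.930 mm
Correction = (N/12)(d/30) = (12.1/12)(30/30) = 1.0083
PET = 108.930 × 1.0083 = 109.834 mm/month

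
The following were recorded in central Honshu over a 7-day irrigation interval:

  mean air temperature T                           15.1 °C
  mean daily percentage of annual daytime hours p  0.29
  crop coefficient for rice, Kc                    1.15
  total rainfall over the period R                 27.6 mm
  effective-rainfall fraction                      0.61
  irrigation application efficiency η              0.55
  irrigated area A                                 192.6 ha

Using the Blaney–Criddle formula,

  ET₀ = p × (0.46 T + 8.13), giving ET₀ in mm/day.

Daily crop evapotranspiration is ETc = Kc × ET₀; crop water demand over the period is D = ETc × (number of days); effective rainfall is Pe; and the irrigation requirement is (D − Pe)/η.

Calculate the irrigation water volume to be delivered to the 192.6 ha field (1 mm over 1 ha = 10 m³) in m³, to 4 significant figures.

64290 m³

ET₀ = 0.29 × (0.46 × 15.1 + 8.13) = 0.29 × 15.076 = 4.3720 mm/d
ETc = Kc × ET₀ = 1.15 × 4.3720 = 5.0278 mm/d
Crop demand D = ETc × 7 d = 5.0278 × 7 = 35.195 mm
Pe = 0.61 × 27.6 = 16.836 mm
D − Pe = 35.195 − 16.836 = 18.359 mm
Gross irrigation = 18.359 / 0.55 = 33.380 mm
Volume = 33.380 mm × 192.6 ha × 10 = 64289.9 m³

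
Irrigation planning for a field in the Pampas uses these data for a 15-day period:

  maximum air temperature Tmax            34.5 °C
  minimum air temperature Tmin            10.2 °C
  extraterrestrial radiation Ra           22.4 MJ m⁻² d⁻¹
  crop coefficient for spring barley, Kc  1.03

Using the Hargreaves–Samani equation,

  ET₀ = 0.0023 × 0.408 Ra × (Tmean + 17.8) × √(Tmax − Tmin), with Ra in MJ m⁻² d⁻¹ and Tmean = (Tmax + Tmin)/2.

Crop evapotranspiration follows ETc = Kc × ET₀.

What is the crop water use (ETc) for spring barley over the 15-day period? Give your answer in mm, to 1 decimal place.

64.3 mm

Tmean = (34.5 + 10.2)/2 = 22.35 °C
0.408 Ra = 0.408 × 22.4 = 9.1392 mm/d equivalent
ET₀ = 0.0023 × 9.1392 × (22.35 + 17.8) × √24.3 = 0.0023 × 9.1392 × 40.15 × 4.9295 = 4.1603 mm/d
ETc = Kc × ET₀ = 1.03 × 4.1603 = 4.2851 mm/d
Over 15 days: 4.2851 × 15 = 64.277 mm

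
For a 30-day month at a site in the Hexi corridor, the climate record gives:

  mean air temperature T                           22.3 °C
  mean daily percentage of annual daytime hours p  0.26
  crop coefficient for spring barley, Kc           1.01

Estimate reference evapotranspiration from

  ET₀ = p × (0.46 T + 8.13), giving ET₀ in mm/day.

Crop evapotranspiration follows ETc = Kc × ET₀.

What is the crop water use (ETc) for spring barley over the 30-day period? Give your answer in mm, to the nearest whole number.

ET₀ = 0.26 × (0.46 × 22.3 + 8.13) = 0.26 × 18.388 = 4.7809 mm/d
ETc = Kc × ET₀ = 1.01 × 4.7809 = 4.8287 mm/d
Over 30 days: 4.8287 × 30 = 144.861 mm

145 mm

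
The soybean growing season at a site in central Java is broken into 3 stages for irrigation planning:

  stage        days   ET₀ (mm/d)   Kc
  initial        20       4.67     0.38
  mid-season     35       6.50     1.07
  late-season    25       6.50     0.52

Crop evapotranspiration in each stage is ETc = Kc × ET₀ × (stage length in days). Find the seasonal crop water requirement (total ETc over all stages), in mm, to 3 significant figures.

363 mm

initial: 0.38 × 4.67 × 20 = 35.49 mm
mid-season: 1.07 × 6.50 × 35 = 243.43 mm
late-season: 0.52 × 6.50 × 25 = 84.50 mm
Seasonal total = 363.42 mm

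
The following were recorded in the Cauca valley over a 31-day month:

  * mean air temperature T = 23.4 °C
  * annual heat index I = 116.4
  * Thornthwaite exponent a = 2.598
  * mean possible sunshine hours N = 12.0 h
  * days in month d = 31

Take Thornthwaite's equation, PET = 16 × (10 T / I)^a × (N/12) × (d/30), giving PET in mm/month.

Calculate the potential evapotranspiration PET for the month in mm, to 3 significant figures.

101 mm

10T/I = 10 × 23.4 / 116.4 = 2.0103
(10T/I)^a = 2.0103^2.598 = 6.1358
Uncorrected PET = 16 × 6.1358 = 98.173 mm
Correction = (N/12)(d/30) = (12.0/12)(31/30) = 1.0333
PET = 98.173 × 1.0333 = 101.442 mm/month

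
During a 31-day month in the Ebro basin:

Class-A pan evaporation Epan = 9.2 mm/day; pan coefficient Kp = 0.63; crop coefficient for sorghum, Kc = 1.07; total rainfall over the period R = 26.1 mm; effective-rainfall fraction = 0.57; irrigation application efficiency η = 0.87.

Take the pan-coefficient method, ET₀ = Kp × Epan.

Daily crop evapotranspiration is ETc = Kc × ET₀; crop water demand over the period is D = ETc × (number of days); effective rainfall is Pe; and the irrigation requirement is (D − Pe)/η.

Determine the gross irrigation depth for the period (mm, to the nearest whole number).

ET₀ = 0.63 × 9.2 = 5.7960 mm/d
ETc = Kc × ET₀ = 1.07 × 5.7960 = 6.2017 mm/d
Crop demand D = ETc × 31 d = 6.2017 × 31 = 192.253 mm
Pe = 0.57 × 26.1 = 14.877 mm
D − Pe = 192.253 − 14.877 = 177.376 mm
Gross irrigation = 177.376 / 0.87 = 203.880 mm

204 mm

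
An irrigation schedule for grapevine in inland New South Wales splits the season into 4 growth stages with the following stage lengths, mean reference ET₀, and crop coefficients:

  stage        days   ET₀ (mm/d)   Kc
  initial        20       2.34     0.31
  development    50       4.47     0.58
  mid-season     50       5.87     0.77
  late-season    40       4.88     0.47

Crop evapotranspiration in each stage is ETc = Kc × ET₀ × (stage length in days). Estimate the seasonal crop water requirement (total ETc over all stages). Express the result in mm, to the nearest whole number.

462 mm

initial: 0.31 × 2.34 × 20 = 14.51 mm
development: 0.58 × 4.47 × 50 = 129.63 mm
mid-season: 0.77 × 5.87 × 50 = 226.00 mm
late-season: 0.47 × 4.88 × 40 = 91.74 mm
Seasonal total = 461.88 mm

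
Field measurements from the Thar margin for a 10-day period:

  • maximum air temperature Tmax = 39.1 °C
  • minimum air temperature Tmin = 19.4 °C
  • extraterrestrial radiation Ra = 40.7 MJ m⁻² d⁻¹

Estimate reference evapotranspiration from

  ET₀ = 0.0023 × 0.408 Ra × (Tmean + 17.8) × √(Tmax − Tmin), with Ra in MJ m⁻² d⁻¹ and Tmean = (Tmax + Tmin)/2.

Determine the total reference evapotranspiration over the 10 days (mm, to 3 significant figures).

79.8 mm

Tmean = (39.1 + 19.4)/2 = 29.25 °C
0.408 Ra = 0.408 × 40.7 = 16.6056 mm/d equivalent
ET₀ = 0.0023 × 16.6056 × (29.25 + 17.8) × √19.7 = 0.0023 × 16.6056 × 47.05 × 4.4385 = 7.9759 mm/d
Over 10 days: 7.9759 × 10 = 79.759 mm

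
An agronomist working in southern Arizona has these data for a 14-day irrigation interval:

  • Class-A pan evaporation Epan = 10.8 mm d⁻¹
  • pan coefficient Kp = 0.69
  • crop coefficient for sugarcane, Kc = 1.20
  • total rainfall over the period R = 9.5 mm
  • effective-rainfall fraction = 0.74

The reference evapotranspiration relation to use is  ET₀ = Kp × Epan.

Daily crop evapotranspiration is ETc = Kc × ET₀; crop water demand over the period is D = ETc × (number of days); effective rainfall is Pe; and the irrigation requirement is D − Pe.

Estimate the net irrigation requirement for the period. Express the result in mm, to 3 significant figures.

118 mm

ET₀ = 0.69 × 10.8 = 7.4520 mm/d
ETc = Kc × ET₀ = 1.20 × 7.4520 = 8.9424 mm/d
Crop demand D = ETc × 14 d = 8.9424 × 14 = 125.194 mm
Pe = 0.74 × 9.5 = 7.030 mm
D − Pe = 125.194 − 7.030 = 118.164 mm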